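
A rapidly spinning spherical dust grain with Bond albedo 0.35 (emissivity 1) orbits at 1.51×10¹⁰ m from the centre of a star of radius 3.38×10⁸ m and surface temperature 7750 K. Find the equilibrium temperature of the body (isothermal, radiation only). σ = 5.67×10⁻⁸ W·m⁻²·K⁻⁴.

T ≈ 736 K

The star's surface emits σT_*⁴; at distance d the flux is S = σT_*⁴(R_*/d)².
S = 5.67×10⁻⁸·(7750)⁴·(3.38×10⁸/1.51×10¹⁰)² = 1.025×10⁵ W/m².
For an isothermal sphere T⁴ = (1−a)S/(4σ) = 2.937×10¹¹ K⁴.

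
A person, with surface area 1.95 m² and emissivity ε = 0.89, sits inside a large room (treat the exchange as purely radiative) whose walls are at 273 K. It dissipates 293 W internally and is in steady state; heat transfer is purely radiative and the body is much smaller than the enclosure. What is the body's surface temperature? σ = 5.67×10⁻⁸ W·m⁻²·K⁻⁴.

T ≈ 304 K

For a small grey body in a large enclosure, net radiated power = εσA(T⁴ − T_w⁴).
Steady state: P = εσA(T⁴ − T_w⁴) with A = 1.95 m².
T⁴ = P/(εσA) + T_w⁴ = 293/(0.89·5.67×10⁻⁸·1.950) + (273)⁴
    = 2.978×10⁹ + 5.555×10⁹ = 8.532×10⁹ K⁴.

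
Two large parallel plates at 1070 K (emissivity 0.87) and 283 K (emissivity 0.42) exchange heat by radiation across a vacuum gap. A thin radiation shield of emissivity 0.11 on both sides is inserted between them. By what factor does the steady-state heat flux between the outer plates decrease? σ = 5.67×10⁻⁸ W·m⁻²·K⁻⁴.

factor ≈ 7.79

Without shield: q₀ = σΔ(T⁴)/(1/ε₁+1/ε₂−1) with denominator 2.530.
With shield the two gaps are in series; the resistances add: (1/ε₁+1/ε_s−1)+(1/ε_s+1/ε₂−1) = 9.240+10.47 = 19.71.
Heat-flux ratio q₀/q = 19.71/2.530.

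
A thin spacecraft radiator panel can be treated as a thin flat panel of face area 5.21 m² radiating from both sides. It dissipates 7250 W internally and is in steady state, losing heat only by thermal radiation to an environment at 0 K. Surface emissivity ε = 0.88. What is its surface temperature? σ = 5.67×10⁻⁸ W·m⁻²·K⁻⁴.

Steady state: internal power = radiated power, P = εσA T⁴.
Radiating area A = 2·5.21 = 10.42 m².
T⁴ = P/(εσA) = 7250/(0.88·5.67×10⁻⁸·10.42) = 1.394×10¹⁰ K⁴.
T = (1.394×10¹⁰)^(1/4).

T ≈ 344 K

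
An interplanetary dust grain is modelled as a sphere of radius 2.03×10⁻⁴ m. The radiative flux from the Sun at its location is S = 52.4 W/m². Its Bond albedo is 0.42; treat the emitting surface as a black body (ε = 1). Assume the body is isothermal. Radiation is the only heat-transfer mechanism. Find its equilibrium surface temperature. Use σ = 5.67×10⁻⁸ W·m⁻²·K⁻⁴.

T ≈ 108 K

At equilibrium, absorbed power = emitted power.
Absorbing cross-section = πr² = 1.295×10⁻⁷ m²; emitting surface = 4πr² = 5.178×10⁻⁷ m² (ratio 4).
(1−a)S·A_cross = εσ·A_surf·T⁴  ⇒  T⁴ = (1−a)S/(4σ).
T⁴ = 0.580·52.4/(4·5.67×10⁻⁸) = 1.340×10⁸ K⁴.
T = (1.340×10⁸)^(1/4).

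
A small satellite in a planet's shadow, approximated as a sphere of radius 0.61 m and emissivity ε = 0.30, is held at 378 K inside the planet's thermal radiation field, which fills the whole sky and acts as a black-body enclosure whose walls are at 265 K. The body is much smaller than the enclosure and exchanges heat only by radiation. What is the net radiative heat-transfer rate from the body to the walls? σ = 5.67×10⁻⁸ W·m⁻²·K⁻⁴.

P_net ≈ 1230 W

For a small grey body in a large enclosure: P_net = εσA(T_body⁴ − T_wall⁴).
A = 4πr² = 4.676 m²; T_body⁴ − T_wall⁴ = 2.042×10¹⁰ − 4.932×10⁹ = 1.548×10¹⁰ K⁴.
|P_net| = 0.30·5.67×10⁻⁸·4.676·1.548×10¹⁰.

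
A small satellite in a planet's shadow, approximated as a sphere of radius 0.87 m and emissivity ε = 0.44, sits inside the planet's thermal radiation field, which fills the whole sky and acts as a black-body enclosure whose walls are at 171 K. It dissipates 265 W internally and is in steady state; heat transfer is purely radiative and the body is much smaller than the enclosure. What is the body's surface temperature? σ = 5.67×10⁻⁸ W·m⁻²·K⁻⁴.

T ≈ 211 K

For a small grey body in a large enclosure, net radiated power = εσA(T⁴ − T_w⁴).
Steady state: P = εσA(T⁴ − T_w⁴) with A = 4πr² = 9.511 m².
T⁴ = P/(εσA) + T_w⁴ = 265/(0.44·5.67×10⁻⁸·9.511) + (171)⁴
    = 1.117×10⁹ + 8.550×10⁸ = 1.972×10⁹ K⁴.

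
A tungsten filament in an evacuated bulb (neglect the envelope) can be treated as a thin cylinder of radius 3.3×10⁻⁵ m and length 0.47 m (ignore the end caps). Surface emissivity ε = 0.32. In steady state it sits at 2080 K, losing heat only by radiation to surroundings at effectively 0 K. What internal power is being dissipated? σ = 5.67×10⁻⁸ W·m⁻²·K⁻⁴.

P ≈ 33.1 W

Steady state: P = εσA T⁴.
A = 2πrL = 9.745×10⁻⁵ m²; T⁴ = (2080)⁴ = 1.872×10¹³ K⁴.
P = 0.32 × 5.67×10⁻⁸ × 9.745×10⁻⁵ × 1.872×10¹³.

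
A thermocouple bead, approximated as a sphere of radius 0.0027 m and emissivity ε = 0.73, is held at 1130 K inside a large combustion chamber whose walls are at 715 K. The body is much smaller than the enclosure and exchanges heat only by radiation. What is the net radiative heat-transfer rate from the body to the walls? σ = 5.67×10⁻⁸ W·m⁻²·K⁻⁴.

For a small grey body in a large enclosure: P_net = εσA(T_body⁴ − T_wall⁴).
A = 4πr² = 9.161×10⁻⁵ m²; T_body⁴ − T_wall⁴ = 1.630×10¹² − 2.614×10¹¹ = 1.369×10¹² K⁴.
|P_net| = 0.73·5.67×10⁻⁸·9.161×10⁻⁵·1.369×10¹².

P_net ≈ 5.19 W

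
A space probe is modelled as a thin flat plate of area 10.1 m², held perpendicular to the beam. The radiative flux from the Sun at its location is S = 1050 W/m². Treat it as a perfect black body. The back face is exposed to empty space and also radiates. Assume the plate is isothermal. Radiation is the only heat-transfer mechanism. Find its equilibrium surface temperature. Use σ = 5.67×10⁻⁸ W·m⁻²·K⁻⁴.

T ≈ 310 K

At equilibrium, absorbed power = emitted power.
Absorbing cross-section = A = 10.10 m²; emitting surface = 2A = 20.20 m² (ratio 2).
S·A_cross = εσ·A_surf·T⁴  ⇒  T⁴ = S/(2σ).
T⁴ = 1.00·1050/(2·5.67×10⁻⁸) = 9.259×10⁹ K⁴.
T = (9.259×10⁹)^(1/4).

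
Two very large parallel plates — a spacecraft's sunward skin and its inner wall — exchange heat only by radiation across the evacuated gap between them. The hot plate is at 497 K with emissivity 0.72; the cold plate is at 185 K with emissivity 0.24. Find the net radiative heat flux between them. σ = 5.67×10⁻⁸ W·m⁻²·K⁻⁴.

q ≈ 745 W/m²

For two infinite grey parallel plates, q = σ(T₁⁴ − T₂⁴)/(1/ε₁ + 1/ε₂ − 1).
T₁⁴ − T₂⁴ = 6.101×10¹⁰ − 1.171×10⁹ = 5.984×10¹⁰ K⁴.
1/ε₁ + 1/ε₂ − 1 = 1.389 + 4.167 − 1 = 4.556.
q = 5.67×10⁻⁸ × 5.984×10¹⁰ / 4.556.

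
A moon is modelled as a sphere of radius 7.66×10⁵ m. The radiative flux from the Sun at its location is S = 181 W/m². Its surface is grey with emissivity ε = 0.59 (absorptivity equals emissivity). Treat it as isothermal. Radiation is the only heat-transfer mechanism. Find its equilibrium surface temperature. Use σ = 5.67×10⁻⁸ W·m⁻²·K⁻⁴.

At equilibrium, absorbed power = emitted power.
Absorbing cross-section = πr² = 1.843×10¹² m²; emitting surface = 4πr² = 7.373×10¹² m² (ratio 4).
εS·A_cross = εσ·A_surf·T⁴  ⇒  T⁴ = S/(4σ)   (ε cancels).
T⁴ = 181/(4·5.67×10⁻⁸) = 7.981×10⁸ K⁴.
T = (7.981×10⁸)^(1/4).

T ≈ 168 K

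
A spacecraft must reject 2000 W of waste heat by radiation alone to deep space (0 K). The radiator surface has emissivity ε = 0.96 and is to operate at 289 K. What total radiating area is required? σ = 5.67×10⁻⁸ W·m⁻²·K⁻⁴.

A ≈ 5.27 m²

P = εσA T⁴ ⇒ A = P/(εσT⁴).
T⁴ = 6.976×10⁹ K⁴.
A = 2000/(0.96 × 5.67×10⁻⁸ × 6.976×10⁹).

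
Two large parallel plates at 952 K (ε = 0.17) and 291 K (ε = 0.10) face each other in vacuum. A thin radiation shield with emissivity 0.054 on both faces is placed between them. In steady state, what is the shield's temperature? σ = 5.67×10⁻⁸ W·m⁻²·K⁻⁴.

T_s ≈ 818 K

In steady state the net flux on the hot side equals that on the cold side.
σ(T₁⁴−T_s⁴)/D₁ = σ(T_s⁴−T₂⁴)/D₂, with D₁ = 1/ε₁+1/ε_s−1 = 23.40, D₂ = 1/ε_s+1/ε₂−1 = 27.52.
Solve for T_s⁴: T_s⁴ = (D₂·T₁⁴ + D₁·T₂⁴)/(D₁+D₂) = 4.472×10¹¹ K⁴.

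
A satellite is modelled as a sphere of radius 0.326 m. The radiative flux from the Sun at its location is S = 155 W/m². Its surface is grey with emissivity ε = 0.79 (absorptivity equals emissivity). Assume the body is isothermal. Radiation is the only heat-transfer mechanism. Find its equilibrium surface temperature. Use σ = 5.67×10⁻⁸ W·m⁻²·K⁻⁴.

At equilibrium, absorbed power = emitted power.
Absorbing cross-section = πr² = 0.3339 m²; emitting surface = 4πr² = 1.336 m² (ratio 4).
εS·A_cross = εσ·A_surf·T⁴  ⇒  T⁴ = S/(4σ)   (ε cancels).
T⁴ = 155/(4·5.67×10⁻⁸) = 6.834×10⁸ K⁴.
T = (6.834×10⁸)^(1/4).

T ≈ 162 K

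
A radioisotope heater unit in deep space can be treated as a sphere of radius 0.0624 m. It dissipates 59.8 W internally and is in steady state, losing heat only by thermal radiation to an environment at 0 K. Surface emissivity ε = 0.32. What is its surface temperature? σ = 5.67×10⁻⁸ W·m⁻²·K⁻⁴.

Steady state: internal power = radiated power, P = εσA T⁴.
Radiating area A = 4πr² = 0.04893 m².
T⁴ = P/(εσA) = 59.8/(0.32·5.67×10⁻⁸·0.04893) = 6.736×10¹⁰ K⁴.
T = (6.736×10¹⁰)^(1/4).

T ≈ 509 K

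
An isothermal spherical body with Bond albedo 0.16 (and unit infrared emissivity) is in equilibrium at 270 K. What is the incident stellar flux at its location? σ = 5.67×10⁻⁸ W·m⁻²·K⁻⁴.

(1−a)S·πr² = σ·4πr²·T⁴ ⇒ S = 4σT⁴/(1−a).
S = 4·5.67×10⁻⁸·5.314×10⁹/0.840.

S ≈ 1430 W/m²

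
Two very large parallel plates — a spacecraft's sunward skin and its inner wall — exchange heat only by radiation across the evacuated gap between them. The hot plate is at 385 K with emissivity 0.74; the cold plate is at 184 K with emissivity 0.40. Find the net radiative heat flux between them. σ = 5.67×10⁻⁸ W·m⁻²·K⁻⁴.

For two infinite grey parallel plates, q = σ(T₁⁴ − T₂⁴)/(1/ε₁ + 1/ε₂ − 1).
T₁⁴ − T₂⁴ = 2.197×10¹⁰ − 1.146×10⁹ = 2.082×10¹⁰ K⁴.
1/ε₁ + 1/ε₂ − 1 = 1.351 + 2.500 − 1 = 2.851.
q = 5.67×10⁻⁸ × 2.082×10¹⁰ / 2.851.

q ≈ 414 W/m²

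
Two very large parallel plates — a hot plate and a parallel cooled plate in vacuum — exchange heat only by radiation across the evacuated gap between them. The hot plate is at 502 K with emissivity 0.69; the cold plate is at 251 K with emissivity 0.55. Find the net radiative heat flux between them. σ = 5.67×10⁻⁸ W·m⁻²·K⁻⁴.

For two infinite grey parallel plates, q = σ(T₁⁴ − T₂⁴)/(1/ε₁ + 1/ε₂ − 1).
T₁⁴ − T₂⁴ = 6.351×10¹⁰ − 3.969×10⁹ = 5.954×10¹⁰ K⁴.
1/ε₁ + 1/ε₂ − 1 = 1.449 + 1.818 − 1 = 2.267.
q = 5.67×10⁻⁸ × 5.954×10¹⁰ / 2.267.

q ≈ 1490 W/m²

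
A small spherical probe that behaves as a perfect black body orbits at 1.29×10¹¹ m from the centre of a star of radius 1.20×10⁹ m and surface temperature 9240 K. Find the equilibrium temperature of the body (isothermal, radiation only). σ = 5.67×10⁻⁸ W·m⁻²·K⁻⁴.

T ≈ 630 K

The star's surface emits σT_*⁴; at distance d the flux is S = σT_*⁴(R_*/d)².
S = 5.67×10⁻⁸·(9240)⁴·(1.20×10⁹/1.29×10¹¹)² = 35760 W/m².
For an isothermal sphere T⁴ = (1−a)S/(4σ) = 1.577×10¹¹ K⁴.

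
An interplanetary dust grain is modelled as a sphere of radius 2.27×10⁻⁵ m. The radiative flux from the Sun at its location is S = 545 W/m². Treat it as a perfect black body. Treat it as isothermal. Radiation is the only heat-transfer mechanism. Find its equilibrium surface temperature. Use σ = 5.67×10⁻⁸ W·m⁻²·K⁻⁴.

At equilibrium, absorbed power = emitted power.
Absorbing cross-section = πr² = 1.619×10⁻⁹ m²; emitting surface = 4πr² = 6.475×10⁻⁹ m² (ratio 4).
S·A_cross = εσ·A_surf·T⁴  ⇒  T⁴ = S/(4σ).
T⁴ = 1.00·545/(4·5.67×10⁻⁸) = 2.403×10⁹ K⁴.
T = (2.403×10⁹)^(1/4).

T ≈ 221 K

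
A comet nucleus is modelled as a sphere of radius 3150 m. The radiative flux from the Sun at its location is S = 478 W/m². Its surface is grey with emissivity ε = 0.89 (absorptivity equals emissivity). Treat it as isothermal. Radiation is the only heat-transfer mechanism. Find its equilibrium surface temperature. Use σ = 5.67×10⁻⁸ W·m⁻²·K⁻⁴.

At equilibrium, absorbed power = emitted power.
Absorbing cross-section = πr² = 3.117×10⁷ m²; emitting surface = 4πr² = 1.247×10⁸ m² (ratio 4).
εS·A_cross = εσ·A_surf·T⁴  ⇒  T⁴ = S/(4σ)   (ε cancels).
T⁴ = 478/(4·5.67×10⁻⁸) = 2.108×10⁹ K⁴.
T = (2.108×10⁹)^(1/4).

T ≈ 214 K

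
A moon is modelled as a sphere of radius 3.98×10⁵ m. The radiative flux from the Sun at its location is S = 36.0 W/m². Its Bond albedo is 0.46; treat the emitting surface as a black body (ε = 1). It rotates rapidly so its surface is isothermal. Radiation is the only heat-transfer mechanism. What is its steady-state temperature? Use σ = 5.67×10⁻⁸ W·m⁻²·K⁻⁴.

At equilibrium, absorbed power = emitted power.
Absorbing cross-section = πr² = 4.976×10¹¹ m²; emitting surface = 4πr² = 1.991×10¹² m² (ratio 4).
(1−a)S·A_cross = εσ·A_surf·T⁴  ⇒  T⁴ = (1−a)S/(4σ).
T⁴ = 0.540·36.0/(4·5.67×10⁻⁸) = 8.571×10⁷ K⁴.
T = (8.571×10⁷)^(1/4).

T ≈ 96.2 K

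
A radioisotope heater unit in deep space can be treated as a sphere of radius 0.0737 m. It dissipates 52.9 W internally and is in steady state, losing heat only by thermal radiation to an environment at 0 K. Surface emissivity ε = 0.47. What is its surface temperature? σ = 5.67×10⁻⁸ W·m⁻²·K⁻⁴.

Steady state: internal power = radiated power, P = εσA T⁴.
Radiating area A = 4πr² = 0.06826 m².
T⁴ = P/(εσA) = 52.9/(0.47·5.67×10⁻⁸·0.06826) = 2.908×10¹⁰ K⁴.
T = (2.908×10¹⁰)^(1/4).

T ≈ 413 K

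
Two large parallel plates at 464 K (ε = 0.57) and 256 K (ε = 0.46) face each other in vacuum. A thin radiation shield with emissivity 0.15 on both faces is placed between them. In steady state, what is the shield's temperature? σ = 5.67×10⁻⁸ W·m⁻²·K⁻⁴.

T_s ≈ 401 K

In steady state the net flux on the hot side equals that on the cold side.
σ(T₁⁴−T_s⁴)/D₁ = σ(T_s⁴−T₂⁴)/D₂, with D₁ = 1/ε₁+1/ε_s−1 = 7.421, D₂ = 1/ε_s+1/ε₂−1 = 7.841.
Solve for T_s⁴: T_s⁴ = (D₂·T₁⁴ + D₁·T₂⁴)/(D₁+D₂) = 2.590×10¹⁰ K⁴.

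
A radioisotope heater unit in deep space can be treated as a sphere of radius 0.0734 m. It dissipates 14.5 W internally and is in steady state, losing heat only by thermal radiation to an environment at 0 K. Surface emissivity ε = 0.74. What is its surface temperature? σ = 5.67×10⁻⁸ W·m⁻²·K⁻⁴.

T ≈ 267 K

Steady state: internal power = radiated power, P = εσA T⁴.
Radiating area A = 4πr² = 0.06770 m².
T⁴ = P/(εσA) = 14.5/(0.74·5.67×10⁻⁸·0.06770) = 5.104×10⁹ K⁴.
T = (5.104×10⁹)^(1/4).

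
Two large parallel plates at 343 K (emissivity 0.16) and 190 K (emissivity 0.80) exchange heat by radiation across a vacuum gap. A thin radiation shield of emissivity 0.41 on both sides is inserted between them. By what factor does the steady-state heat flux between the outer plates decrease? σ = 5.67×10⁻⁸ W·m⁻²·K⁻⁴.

factor ≈ 1.60

Without shield: q₀ = σΔ(T⁴)/(1/ε₁+1/ε₂−1) with denominator 6.500.
With shield the two gaps are in series; the resistances add: (1/ε₁+1/ε_s−1)+(1/ε_s+1/ε₂−1) = 7.689+2.689 = 10.38.
Heat-flux ratio q₀/q = 10.38/6.500.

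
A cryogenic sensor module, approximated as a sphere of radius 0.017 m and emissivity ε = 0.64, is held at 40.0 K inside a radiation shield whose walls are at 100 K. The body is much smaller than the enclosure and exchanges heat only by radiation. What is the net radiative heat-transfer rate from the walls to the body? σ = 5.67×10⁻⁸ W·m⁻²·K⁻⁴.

For a small grey body in a large enclosure: P_net = εσA(T_body⁴ − T_wall⁴).
A = 4πr² = 0.003632 m²; T_body⁴ − T_wall⁴ = 2.560×10⁶ − 1.000×10⁸ = -9.744×10⁷ K⁴.
|P_net| = 0.64·5.67×10⁻⁸·0.003632·9.744×10⁷.

P_net ≈ 0.0128 W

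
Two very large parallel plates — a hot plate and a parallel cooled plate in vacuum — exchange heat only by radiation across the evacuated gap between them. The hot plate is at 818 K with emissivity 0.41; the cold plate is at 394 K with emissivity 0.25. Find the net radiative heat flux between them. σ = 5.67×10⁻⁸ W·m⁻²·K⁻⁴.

q ≈ 4420 W/m²

For two infinite grey parallel plates, q = σ(T₁⁴ − T₂⁴)/(1/ε₁ + 1/ε₂ − 1).
T₁⁴ − T₂⁴ = 4.477×10¹¹ − 2.410×10¹⁰ = 4.236×10¹¹ K⁴.
1/ε₁ + 1/ε₂ − 1 = 2.439 + 4.000 − 1 = 5.439.
q = 5.67×10⁻⁸ × 4.236×10¹¹ / 5.439.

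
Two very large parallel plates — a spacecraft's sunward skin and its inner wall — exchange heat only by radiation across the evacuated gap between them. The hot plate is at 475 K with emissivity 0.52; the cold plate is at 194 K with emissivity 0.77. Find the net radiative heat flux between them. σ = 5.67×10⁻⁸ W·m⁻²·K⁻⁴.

q ≈ 1260 W/m²

For two infinite grey parallel plates, q = σ(T₁⁴ − T₂⁴)/(1/ε₁ + 1/ε₂ − 1).
T₁⁴ − T₂⁴ = 5.091×10¹⁰ − 1.416×10⁹ = 4.949×10¹⁰ K⁴.
1/ε₁ + 1/ε₂ − 1 = 1.923 + 1.299 − 1 = 2.222.
q = 5.67×10⁻⁸ × 4.949×10¹⁰ / 2.222.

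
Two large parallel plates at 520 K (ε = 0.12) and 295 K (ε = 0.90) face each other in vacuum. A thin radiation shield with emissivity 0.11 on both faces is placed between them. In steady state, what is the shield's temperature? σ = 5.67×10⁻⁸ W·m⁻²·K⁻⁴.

In steady state the net flux on the hot side equals that on the cold side.
σ(T₁⁴−T_s⁴)/D₁ = σ(T_s⁴−T₂⁴)/D₂, with D₁ = 1/ε₁+1/ε_s−1 = 16.42, D₂ = 1/ε_s+1/ε₂−1 = 9.202.
Solve for T_s⁴: T_s⁴ = (D₂·T₁⁴ + D₁·T₂⁴)/(D₁+D₂) = 3.111×10¹⁰ K⁴.

T_s ≈ 420 K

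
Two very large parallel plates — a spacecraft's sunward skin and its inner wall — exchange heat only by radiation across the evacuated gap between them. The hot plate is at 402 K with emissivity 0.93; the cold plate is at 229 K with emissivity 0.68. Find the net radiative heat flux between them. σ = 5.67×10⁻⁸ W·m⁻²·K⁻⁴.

q ≈ 857 W/m²

For two infinite grey parallel plates, q = σ(T₁⁴ − T₂⁴)/(1/ε₁ + 1/ε₂ − 1).
T₁⁴ − T₂⁴ = 2.612×10¹⁰ − 2.750×10⁹ = 2.337×10¹⁰ K⁴.
1/ε₁ + 1/ε₂ − 1 = 1.075 + 1.471 − 1 = 1.546.
q = 5.67×10⁻⁸ × 2.337×10¹⁰ / 1.546.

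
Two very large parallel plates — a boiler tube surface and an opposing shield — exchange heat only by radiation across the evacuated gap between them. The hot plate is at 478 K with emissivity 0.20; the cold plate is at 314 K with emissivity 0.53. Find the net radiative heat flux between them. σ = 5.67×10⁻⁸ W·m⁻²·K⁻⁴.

For two infinite grey parallel plates, q = σ(T₁⁴ − T₂⁴)/(1/ε₁ + 1/ε₂ − 1).
T₁⁴ − T₂⁴ = 5.220×10¹⁰ − 9.721×10⁹ = 4.248×10¹⁰ K⁴.
1/ε₁ + 1/ε₂ − 1 = 5.000 + 1.887 − 1 = 5.887.
q = 5.67×10⁻⁸ × 4.248×10¹⁰ / 5.887.

q ≈ 409 W/m²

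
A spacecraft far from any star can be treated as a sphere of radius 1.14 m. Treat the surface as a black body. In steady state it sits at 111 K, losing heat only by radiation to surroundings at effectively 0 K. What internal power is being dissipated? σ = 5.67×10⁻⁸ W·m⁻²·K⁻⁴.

Steady state: P = εσA T⁴.
A = 4πr² = 16.33 m²; T⁴ = (111)⁴ = 1.518×10⁸ K⁴.
P = 1.0 × 5.67×10⁻⁸ × 16.33 × 1.518×10⁸.

P ≈ 141 W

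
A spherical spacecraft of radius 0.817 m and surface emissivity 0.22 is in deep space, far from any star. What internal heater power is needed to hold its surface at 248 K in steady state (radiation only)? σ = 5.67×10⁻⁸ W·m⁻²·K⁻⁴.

P ≈ 396 W

P = εσ·4πr²·T⁴.
4πr² = 8.388 m²; T⁴ = 3.783×10⁹ K⁴.
P = 0.22·5.67×10⁻⁸·8.388·3.783×10⁹.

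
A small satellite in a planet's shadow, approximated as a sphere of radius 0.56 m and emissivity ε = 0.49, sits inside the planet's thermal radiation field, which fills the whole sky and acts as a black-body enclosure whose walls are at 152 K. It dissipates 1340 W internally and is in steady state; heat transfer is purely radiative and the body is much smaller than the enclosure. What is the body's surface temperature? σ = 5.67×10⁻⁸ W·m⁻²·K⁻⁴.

T ≈ 336 K

For a small grey body in a large enclosure, net radiated power = εσA(T⁴ − T_w⁴).
Steady state: P = εσA(T⁴ − T_w⁴) with A = 4πr² = 3.941 m².
T⁴ = P/(εσA) + T_w⁴ = 1340/(0.49·5.67×10⁻⁸·3.941) + (152)⁴
    = 1.224×10¹⁰ + 5.338×10⁸ = 1.277×10¹⁰ K⁴.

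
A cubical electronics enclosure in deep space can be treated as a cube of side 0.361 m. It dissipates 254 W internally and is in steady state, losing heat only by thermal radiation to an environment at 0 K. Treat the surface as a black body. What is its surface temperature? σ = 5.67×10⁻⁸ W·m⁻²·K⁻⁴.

Steady state: internal power = radiated power, P = εσA T⁴.
Radiating area A = 6L² = 0.7819 m².
T⁴ = P/(εσA) = 254/(1.0·5.67×10⁻⁸·0.7819) = 5.729×10⁹ K⁴.
T = (5.729×10⁹)^(1/4).

T ≈ 275 K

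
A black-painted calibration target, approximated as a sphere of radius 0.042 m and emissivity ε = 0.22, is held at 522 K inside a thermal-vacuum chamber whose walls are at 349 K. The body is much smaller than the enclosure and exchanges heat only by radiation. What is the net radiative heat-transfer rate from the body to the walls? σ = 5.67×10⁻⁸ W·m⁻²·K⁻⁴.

P_net ≈ 16.4 W

For a small grey body in a large enclosure: P_net = εσA(T_body⁴ − T_wall⁴).
A = 4πr² = 0.02217 m²; T_body⁴ − T_wall⁴ = 7.425×10¹⁰ − 1.484×10¹⁰ = 5.941×10¹⁰ K⁴.
|P_net| = 0.22·5.67×10⁻⁸·0.02217·5.941×10¹⁰.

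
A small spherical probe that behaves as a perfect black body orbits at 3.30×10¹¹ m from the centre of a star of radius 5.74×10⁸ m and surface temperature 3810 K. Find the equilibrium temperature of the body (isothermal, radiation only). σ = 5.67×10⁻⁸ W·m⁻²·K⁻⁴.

T ≈ 112 K

The star's surface emits σT_*⁴; at distance d the flux is S = σT_*⁴(R_*/d)².
S = 5.67×10⁻⁸·(3810)⁴·(5.74×10⁸/3.30×10¹¹)² = 36.15 W/m².
For an isothermal sphere T⁴ = (1−a)S/(4σ) = 1.594×10⁸ K⁴.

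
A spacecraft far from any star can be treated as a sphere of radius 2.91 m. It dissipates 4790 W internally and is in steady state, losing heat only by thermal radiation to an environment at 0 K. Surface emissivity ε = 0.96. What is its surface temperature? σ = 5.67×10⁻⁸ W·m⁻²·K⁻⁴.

Steady state: internal power = radiated power, P = εσA T⁴.
Radiating area A = 4πr² = 106.4 m².
T⁴ = P/(εσA) = 4790/(0.96·5.67×10⁻⁸·106.4) = 8.270×10⁸ K⁴.
T = (8.270×10⁸)^(1/4).

T ≈ 170 K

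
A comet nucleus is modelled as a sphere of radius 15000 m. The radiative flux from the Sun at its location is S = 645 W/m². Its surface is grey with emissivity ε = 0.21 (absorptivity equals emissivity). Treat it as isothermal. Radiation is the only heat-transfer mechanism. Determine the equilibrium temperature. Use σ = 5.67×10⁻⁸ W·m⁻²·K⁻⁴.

T ≈ 231 K

At equilibrium, absorbed power = emitted power.
Absorbing cross-section = πr² = 7.069×10⁸ m²; emitting surface = 4πr² = 2.827×10⁹ m² (ratio 4).
εS·A_cross = εσ·A_surf·T⁴  ⇒  T⁴ = S/(4σ)   (ε cancels).
T⁴ = 645/(4·5.67×10⁻⁸) = 2.844×10⁹ K⁴.
T = (2.844×10⁹)^(1/4).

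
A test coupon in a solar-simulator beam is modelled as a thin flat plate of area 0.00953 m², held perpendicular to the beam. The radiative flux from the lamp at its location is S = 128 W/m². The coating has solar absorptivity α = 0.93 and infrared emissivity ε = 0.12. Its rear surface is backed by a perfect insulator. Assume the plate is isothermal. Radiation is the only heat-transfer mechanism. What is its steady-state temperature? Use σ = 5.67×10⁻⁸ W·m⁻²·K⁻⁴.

T ≈ 364 K

At equilibrium, absorbed power = emitted power.
Absorbing cross-section = A = 0.009530 m²; emitting surface = A = 0.009530 m² (ratio 1).
αS·A_cross = εσ·A_surf·T⁴  ⇒  T⁴ = αS/(ε·1σ).
T⁴ = 0.930·128/(0.12·1·5.67×10⁻⁸) = 1.750×10¹⁰ K⁴.
T = (1.750×10¹⁰)^(1/4).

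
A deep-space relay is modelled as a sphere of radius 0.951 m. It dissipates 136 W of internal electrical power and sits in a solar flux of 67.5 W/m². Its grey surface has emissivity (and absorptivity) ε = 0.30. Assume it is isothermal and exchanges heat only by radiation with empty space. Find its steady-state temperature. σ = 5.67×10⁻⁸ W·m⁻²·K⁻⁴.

T ≈ 178 K

At steady state, absorbed solar power + internal power = radiated power.
Absorbed: α·S·A_cross = 0.30·67.5·2.841 = 57.54 W (cross-section πr²).
Total input = 57.54 + 136 = 193.5 W.
Radiated: εσ·A_surf·T⁴ with A_surf = 4πr² = 11.37 m².
T⁴ = 193.5/(0.30·5.67×10⁻⁸·11.37) = 1.001×10⁹ K⁴.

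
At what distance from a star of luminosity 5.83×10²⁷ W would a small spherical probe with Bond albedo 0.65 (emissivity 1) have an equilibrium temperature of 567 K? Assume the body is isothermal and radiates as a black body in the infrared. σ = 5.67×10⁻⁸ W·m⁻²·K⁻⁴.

d ≈ 8.32×10¹⁰ m

For an isothermal black-emitting sphere, (1−a)S·πr² = σ·4πr²·T⁴ ⇒ S = 4σT⁴/(1−a).
S = 4·5.67×10⁻⁸·(567)⁴/0.350 = 66970 W/m².
Flux falls as S = L/(4πd²), so d = √(L/(4πS)) = √(5.83×10²⁷/(4π·66970)).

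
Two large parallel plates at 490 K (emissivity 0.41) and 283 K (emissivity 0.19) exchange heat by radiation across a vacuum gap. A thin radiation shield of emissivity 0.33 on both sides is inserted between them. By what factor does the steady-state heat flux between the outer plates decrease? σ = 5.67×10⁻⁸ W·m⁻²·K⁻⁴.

factor ≈ 1.76

Without shield: q₀ = σΔ(T⁴)/(1/ε₁+1/ε₂−1) with denominator 6.702.
With shield the two gaps are in series; the resistances add: (1/ε₁+1/ε_s−1)+(1/ε_s+1/ε₂−1) = 4.469+7.293 = 11.76.
Heat-flux ratio q₀/q = 11.76/6.702.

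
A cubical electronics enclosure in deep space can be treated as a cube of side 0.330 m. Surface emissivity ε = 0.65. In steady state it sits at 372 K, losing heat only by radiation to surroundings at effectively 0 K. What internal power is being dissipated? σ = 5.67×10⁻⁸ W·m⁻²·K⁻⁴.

P ≈ 461 W

Steady state: P = εσA T⁴.
A = 6L² = 0.6534 m²; T⁴ = (372)⁴ = 1.915×10¹⁰ K⁴.
P = 0.65 × 5.67×10⁻⁸ × 0.6534 × 1.915×10¹⁰.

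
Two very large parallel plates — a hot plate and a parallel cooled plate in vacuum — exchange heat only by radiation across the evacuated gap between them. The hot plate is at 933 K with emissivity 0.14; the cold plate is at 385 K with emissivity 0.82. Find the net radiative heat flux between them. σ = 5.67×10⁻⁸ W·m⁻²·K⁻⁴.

For two infinite grey parallel plates, q = σ(T₁⁴ − T₂⁴)/(1/ε₁ + 1/ε₂ − 1).
T₁⁴ − T₂⁴ = 7.578×10¹¹ − 2.197×10¹⁰ = 7.358×10¹¹ K⁴.
1/ε₁ + 1/ε₂ − 1 = 7.143 + 1.220 − 1 = 7.362.
q = 5.67×10⁻⁸ × 7.358×10¹¹ / 7.362.

q ≈ 5670 W/m²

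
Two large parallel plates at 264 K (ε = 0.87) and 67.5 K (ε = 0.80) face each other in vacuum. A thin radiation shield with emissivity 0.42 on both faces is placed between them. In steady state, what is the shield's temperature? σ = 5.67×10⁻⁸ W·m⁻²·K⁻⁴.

T_s ≈ 223 K

In steady state the net flux on the hot side equals that on the cold side.
σ(T₁⁴−T_s⁴)/D₁ = σ(T_s⁴−T₂⁴)/D₂, with D₁ = 1/ε₁+1/ε_s−1 = 2.530, D₂ = 1/ε_s+1/ε₂−1 = 2.631.
Solve for T_s⁴: T_s⁴ = (D₂·T₁⁴ + D₁·T₂⁴)/(D₁+D₂) = 2.486×10⁹ K⁴.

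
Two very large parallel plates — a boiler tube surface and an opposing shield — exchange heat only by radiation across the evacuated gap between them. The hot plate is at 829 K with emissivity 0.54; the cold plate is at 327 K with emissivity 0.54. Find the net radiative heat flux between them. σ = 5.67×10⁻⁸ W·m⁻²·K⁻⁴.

q ≈ 9660 W/m²

For two infinite grey parallel plates, q = σ(T₁⁴ − T₂⁴)/(1/ε₁ + 1/ε₂ − 1).
T₁⁴ − T₂⁴ = 4.723×10¹¹ − 1.143×10¹⁰ = 4.609×10¹¹ K⁴.
1/ε₁ + 1/ε₂ − 1 = 1.852 + 1.852 − 1 = 2.704.
q = 5.67×10⁻⁸ × 4.609×10¹¹ / 2.704.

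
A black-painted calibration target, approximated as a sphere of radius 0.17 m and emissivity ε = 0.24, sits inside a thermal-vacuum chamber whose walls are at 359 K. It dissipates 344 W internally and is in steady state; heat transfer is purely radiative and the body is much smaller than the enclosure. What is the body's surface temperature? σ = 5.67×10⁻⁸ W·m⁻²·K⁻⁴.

For a small grey body in a large enclosure, net radiated power = εσA(T⁴ − T_w⁴).
Steady state: P = εσA(T⁴ − T_w⁴) with A = 4πr² = 0.3632 m².
T⁴ = P/(εσA) + T_w⁴ = 344/(0.24·5.67×10⁻⁸·0.3632) + (359)⁴
    = 6.961×10¹⁰ + 1.661×10¹⁰ = 8.622×10¹⁰ K⁴.

T ≈ 542 K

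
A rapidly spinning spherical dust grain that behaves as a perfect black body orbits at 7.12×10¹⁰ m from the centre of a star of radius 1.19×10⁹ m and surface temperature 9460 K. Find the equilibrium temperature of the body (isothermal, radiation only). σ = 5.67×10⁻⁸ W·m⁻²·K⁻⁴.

T ≈ 865 K

The star's surface emits σT_*⁴; at distance d the flux is S = σT_*⁴(R_*/d)².
S = 5.67×10⁻⁸·(9460)⁴·(1.19×10⁹/7.12×10¹⁰)² = 1.268×10⁵ W/m².
For an isothermal sphere T⁴ = (1−a)S/(4σ) = 5.593×10¹¹ K⁴.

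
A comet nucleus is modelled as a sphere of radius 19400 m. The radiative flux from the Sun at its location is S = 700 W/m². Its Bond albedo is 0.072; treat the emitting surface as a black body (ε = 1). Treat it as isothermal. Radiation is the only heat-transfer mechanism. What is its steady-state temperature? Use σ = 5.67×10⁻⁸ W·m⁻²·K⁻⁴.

At equilibrium, absorbed power = emitted power.
Absorbing cross-section = πr² = 1.182×10⁹ m²; emitting surface = 4πr² = 4.729×10⁹ m² (ratio 4).
(1−a)S·A_cross = εσ·A_surf·T⁴  ⇒  T⁴ = (1−a)S/(4σ).
T⁴ = 0.928·700/(4·5.67×10⁻⁸) = 2.864×10⁹ K⁴.
T = (2.864×10⁹)^(1/4).

T ≈ 231 K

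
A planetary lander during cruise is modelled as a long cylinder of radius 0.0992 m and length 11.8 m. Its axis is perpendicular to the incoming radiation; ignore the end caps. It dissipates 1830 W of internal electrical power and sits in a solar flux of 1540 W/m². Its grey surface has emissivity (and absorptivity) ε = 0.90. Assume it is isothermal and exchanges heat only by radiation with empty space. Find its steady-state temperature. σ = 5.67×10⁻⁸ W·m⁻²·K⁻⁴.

At steady state, absorbed solar power + internal power = radiated power.
Absorbed: α·S·A_cross = 0.90·1540·2.341 = 3245 W (cross-section 2rL).
Total input = 3245 + 1830 = 5075 W.
Radiated: εσ·A_surf·T⁴ with A_surf = 2πrL = 7.355 m².
T⁴ = 5075/(0.90·5.67×10⁻⁸·7.355) = 1.352×10¹⁰ K⁴.

T ≈ 341 K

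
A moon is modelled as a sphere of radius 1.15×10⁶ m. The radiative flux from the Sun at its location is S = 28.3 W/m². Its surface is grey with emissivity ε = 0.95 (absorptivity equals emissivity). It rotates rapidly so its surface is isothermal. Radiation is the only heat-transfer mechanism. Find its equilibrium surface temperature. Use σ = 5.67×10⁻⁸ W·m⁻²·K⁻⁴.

At equilibrium, absorbed power = emitted power.
Absorbing cross-section = πr² = 4.155×10¹² m²; emitting surface = 4πr² = 1.662×10¹³ m² (ratio 4).
εS·A_cross = εσ·A_surf·T⁴  ⇒  T⁴ = S/(4σ)   (ε cancels).
T⁴ = 28.3/(4·5.67×10⁻⁸) = 1.248×10⁸ K⁴.
T = (1.248×10⁸)^(1/4).

T ≈ 106 K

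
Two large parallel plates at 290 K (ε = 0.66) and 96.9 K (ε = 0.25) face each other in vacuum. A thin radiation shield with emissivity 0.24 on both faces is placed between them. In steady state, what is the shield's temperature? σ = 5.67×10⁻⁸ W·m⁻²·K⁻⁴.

T_s ≈ 256 K

In steady state the net flux on the hot side equals that on the cold side.
σ(T₁⁴−T_s⁴)/D₁ = σ(T_s⁴−T₂⁴)/D₂, with D₁ = 1/ε₁+1/ε_s−1 = 4.682, D₂ = 1/ε_s+1/ε₂−1 = 7.167.
Solve for T_s⁴: T_s⁴ = (D₂·T₁⁴ + D₁·T₂⁴)/(D₁+D₂) = 4.313×10⁹ K⁴.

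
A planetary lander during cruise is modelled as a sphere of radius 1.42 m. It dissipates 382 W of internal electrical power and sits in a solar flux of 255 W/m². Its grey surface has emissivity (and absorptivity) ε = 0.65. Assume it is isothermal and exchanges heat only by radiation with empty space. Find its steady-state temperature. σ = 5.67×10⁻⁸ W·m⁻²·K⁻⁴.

At steady state, absorbed solar power + internal power = radiated power.
Absorbed: α·S·A_cross = 0.65·255·6.335 = 1050 W (cross-section πr²).
Total input = 1050 + 382 = 1432 W.
Radiated: εσ·A_surf·T⁴ with A_surf = 4πr² = 25.34 m².
T⁴ = 1432/(0.65·5.67×10⁻⁸·25.34) = 1.533×10⁹ K⁴.

T ≈ 198 K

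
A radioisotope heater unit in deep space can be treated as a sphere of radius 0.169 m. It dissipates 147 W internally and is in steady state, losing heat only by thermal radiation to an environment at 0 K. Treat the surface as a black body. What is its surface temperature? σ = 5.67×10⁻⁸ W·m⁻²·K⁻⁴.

Steady state: internal power = radiated power, P = εσA T⁴.
Radiating area A = 4πr² = 0.3589 m².
T⁴ = P/(εσA) = 147/(1.0·5.67×10⁻⁸·0.3589) = 7.224×10⁹ K⁴.
T = (7.224×10⁹)^(1/4).

T ≈ 292 K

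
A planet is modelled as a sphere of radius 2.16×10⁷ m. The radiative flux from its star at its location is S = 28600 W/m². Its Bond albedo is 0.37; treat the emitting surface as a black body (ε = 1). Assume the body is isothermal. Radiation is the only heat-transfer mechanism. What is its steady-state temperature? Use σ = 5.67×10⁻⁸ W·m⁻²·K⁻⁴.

T ≈ 531 K

At equilibrium, absorbed power = emitted power.
Absorbing cross-section = πr² = 1.466×10¹⁵ m²; emitting surface = 4πr² = 5.863×10¹⁵ m² (ratio 4).
(1−a)S·A_cross = εσ·A_surf·T⁴  ⇒  T⁴ = (1−a)S/(4σ).
T⁴ = 0.630·28600/(4·5.67×10⁻⁸) = 7.944×10¹⁰ K⁴.
T = (7.944×10¹⁰)^(1/4).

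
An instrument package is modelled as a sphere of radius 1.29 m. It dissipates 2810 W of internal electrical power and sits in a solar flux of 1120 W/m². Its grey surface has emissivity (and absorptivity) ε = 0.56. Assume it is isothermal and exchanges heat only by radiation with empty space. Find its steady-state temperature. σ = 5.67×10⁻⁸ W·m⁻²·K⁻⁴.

T ≈ 309 K

At steady state, absorbed solar power + internal power = radiated power.
Absorbed: α·S·A_cross = 0.56·1120·5.228 = 3279 W (cross-section πr²).
Total input = 3279 + 2810 = 6089 W.
Radiated: εσ·A_surf·T⁴ with A_surf = 4πr² = 20.91 m².
T⁴ = 6089/(0.56·5.67×10⁻⁸·20.91) = 9.170×10⁹ K⁴.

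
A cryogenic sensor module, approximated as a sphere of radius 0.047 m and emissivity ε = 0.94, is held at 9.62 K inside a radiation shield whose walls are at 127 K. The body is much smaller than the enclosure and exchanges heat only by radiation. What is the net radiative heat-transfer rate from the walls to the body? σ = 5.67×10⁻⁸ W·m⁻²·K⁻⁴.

P_net ≈ 0.385 W

For a small grey body in a large enclosure: P_net = εσA(T_body⁴ − T_wall⁴).
A = 4πr² = 0.02776 m²; T_body⁴ − T_wall⁴ = 8564 − 2.601×10⁸ = -2.601×10⁸ K⁴.
|P_net| = 0.94·5.67×10⁻⁸·0.02776·2.601×10⁸.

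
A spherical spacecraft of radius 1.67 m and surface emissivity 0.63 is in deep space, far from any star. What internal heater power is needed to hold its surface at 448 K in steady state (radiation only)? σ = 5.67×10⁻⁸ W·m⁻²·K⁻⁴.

P ≈ 50400 W

P = εσ·4πr²·T⁴.
4πr² = 35.05 m²; T⁴ = 4.028×10¹⁰ K⁴.
P = 0.63·5.67×10⁻⁸·35.05·4.028×10¹⁰.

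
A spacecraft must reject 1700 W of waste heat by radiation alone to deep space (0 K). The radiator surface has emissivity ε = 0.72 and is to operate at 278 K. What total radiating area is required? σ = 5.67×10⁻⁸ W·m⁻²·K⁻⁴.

P = εσA T⁴ ⇒ A = P/(εσT⁴).
T⁴ = 5.973×10⁹ K⁴.
A = 1700/(0.72 × 5.67×10⁻⁸ × 5.973×10⁹).

A ≈ 6.97 m²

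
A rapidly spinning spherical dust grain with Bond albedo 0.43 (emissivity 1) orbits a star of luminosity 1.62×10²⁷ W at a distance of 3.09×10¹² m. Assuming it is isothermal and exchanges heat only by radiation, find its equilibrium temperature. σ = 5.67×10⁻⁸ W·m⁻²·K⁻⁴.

T ≈ 76.3 K

First find the stellar flux at distance d: S = L/(4πd²) = 1.62×10²⁷/(4π·(3.09×10¹²)²) = 13.50 W/m².
For an isothermal sphere, absorbed (1−a)S·πr² = emitted σ·4πr²·T⁴, so T⁴ = (1−a)S/(4σ).
T⁴ = 0.570·13.50/(4·5.67×10⁻⁸) = 3.393×10⁷ K⁴.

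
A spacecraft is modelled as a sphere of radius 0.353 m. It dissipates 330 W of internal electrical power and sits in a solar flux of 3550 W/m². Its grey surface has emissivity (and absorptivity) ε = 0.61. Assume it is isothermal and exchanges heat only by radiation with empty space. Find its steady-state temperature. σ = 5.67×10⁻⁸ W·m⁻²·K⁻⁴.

T ≈ 384 K

At steady state, absorbed solar power + internal power = radiated power.
Absorbed: α·S·A_cross = 0.61·3550·0.3915 = 847.7 W (cross-section πr²).
Total input = 847.7 + 330 = 1178 W.
Radiated: εσ·A_surf·T⁴ with A_surf = 4πr² = 1.566 m².
T⁴ = 1178/(0.61·5.67×10⁻⁸·1.566) = 2.175×10¹⁰ K⁴.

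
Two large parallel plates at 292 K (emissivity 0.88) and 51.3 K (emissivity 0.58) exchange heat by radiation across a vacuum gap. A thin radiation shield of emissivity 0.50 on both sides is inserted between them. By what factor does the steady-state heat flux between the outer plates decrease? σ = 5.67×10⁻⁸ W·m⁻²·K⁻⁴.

Without shield: q₀ = σΔ(T⁴)/(1/ε₁+1/ε₂−1) with denominator 1.861.
With shield the two gaps are in series; the resistances add: (1/ε₁+1/ε_s−1)+(1/ε_s+1/ε₂−1) = 2.136+2.724 = 4.861.
Heat-flux ratio q₀/q = 4.861/1.861.

factor ≈ 2.61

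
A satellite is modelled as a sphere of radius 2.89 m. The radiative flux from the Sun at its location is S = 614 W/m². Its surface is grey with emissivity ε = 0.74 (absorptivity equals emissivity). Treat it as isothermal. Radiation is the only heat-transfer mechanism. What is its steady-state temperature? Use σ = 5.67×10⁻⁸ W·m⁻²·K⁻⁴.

At equilibrium, absorbed power = emitted power.
Absorbing cross-section = πr² = 26.24 m²; emitting surface = 4πr² = 105.0 m² (ratio 4).
εS·A_cross = εσ·A_surf·T⁴  ⇒  T⁴ = S/(4σ)   (ε cancels).
T⁴ = 614/(4·5.67×10⁻⁸) = 2.707×10⁹ K⁴.
T = (2.707×10⁹)^(1/4).

T ≈ 228 K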